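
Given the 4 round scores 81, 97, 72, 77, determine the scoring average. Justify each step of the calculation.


Average = sum / n
Sum = 327
Average = 327 / 4 = 81.75

81.75


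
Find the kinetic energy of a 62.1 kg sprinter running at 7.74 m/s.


KE = 0.5 * m * v^2
KE = 0.5 * 62.1 * 7.74^2
KE = 0.5 * 62.1 * 59.9076 = 1860.131 J

1860.131 J


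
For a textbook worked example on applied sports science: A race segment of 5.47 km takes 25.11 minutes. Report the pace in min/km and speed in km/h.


Pace = time / distance = 25.11 min / 5.47 km = 4.5905 min/km
Speed = distance / time_in_hours = 5.47 / 0.4185 hr
Speed = 13.0705 km/h

4.5905 min/km, 13.0705 km/h


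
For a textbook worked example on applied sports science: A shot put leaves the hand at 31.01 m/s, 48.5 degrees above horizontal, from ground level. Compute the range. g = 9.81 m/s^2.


R = v^2 * sin(2*theta) / g
Convert angle to radians: theta = 48.5 deg = 0.8465 rad
sin(2*theta) = sin(1.693) = 0.9925
R = 31.01^2 * 0.9925 / 9.81
R = 961.6201 * 0.9925 / 9.81 = 97.2938 m

97.2938 m


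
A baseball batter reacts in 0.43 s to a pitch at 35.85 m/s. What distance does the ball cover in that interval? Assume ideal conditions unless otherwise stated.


d = v * t
d = 35.85 * 0.43
d = 15.4155 m

15.4155 m


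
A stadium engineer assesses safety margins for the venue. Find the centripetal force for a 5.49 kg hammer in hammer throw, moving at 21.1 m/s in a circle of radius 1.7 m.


Fc = m * v^2 / r
v^2 = 21.1^2 = 445.21
Fc = 5.49 * 445.21 / 1.7
Fc = 2444.2029 / 1.7 = 1437.7664 N

1437.7664 N


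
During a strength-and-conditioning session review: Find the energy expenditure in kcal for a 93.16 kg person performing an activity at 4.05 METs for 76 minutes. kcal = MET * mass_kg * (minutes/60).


kcal = MET * mass * time_hr
Convert time: 76 min = 1.2667 hr
kcal = 4.05 * 93.16 * 1.2667
kcal = 477.9108 kcal

477.9108 kcal


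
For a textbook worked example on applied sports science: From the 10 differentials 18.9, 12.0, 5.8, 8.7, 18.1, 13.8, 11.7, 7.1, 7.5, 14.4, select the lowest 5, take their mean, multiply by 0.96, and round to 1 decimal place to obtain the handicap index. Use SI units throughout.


All differentials: 18.9, 12.0, 5.8, 8.7, 18.1, 13.8, 11.7, 7.1, 7.5, 14.4
Sorted: 5.8, 7.1, 7.5, 8.7, 11.7, 12.0, 13.8, 14.4, 18.1, 18.9
Best 5: 5.8, 7.1, 7.5, 8.7, 11.7
Average of best = 40.8 / 5 = 8.16
Raw index = 8.16 * 0.96 = 7.8336
Handicap index = round(7.8336, 1) = 7.8

7.8


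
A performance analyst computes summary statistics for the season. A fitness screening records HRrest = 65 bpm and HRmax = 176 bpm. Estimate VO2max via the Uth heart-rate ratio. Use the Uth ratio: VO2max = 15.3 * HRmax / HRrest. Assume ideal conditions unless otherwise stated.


VO2max = 15.3 * HRmax / HRrest
VO2max = 15.3 * 176 / 65
VO2max = 2692.8 / 65 = 41.4277 mL/kg/min

41.4277 mL/kg/min


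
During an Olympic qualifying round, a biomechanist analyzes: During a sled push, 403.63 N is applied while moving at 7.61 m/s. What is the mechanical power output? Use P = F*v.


P = F * v
P = 403.63 * 7.61
P = 3071.6243 W

3071.6243 W


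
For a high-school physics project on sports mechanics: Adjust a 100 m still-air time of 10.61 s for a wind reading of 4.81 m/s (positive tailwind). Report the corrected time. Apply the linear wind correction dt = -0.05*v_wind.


dt = -0.05 * v_wind = -0.05 * 4.81 = -0.2405 s
t_corrected = t_still + dt = 10.61 + (-0.2405)
t_corrected = 10.3695 s

10.3695 s


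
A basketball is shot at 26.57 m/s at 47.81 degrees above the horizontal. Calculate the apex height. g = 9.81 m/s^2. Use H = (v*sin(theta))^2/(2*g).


H = (v*sin(theta))^2 / (2*g)
vy = v*sin(theta) = 26.57 * sin(47.81 deg) = 19.6863 m/s
H = vy^2 / (2*g) = 387.5501 / (2*9.81)
H = 387.5501 / 19.62 = 19.7528 m

19.7528 m


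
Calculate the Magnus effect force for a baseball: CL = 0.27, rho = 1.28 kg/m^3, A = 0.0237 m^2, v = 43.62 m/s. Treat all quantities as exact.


FM = 0.5 * CL * rho * A * v^2
FM = 0.5 * 0.27 * 1.28 * 0.0237 * 43.62^2
v^2 = 1902.7044
FM = 0.5 * 0.27 * 1.28 * 0.0237 * 1902.7044 = 7.7923 N

7.7923 N


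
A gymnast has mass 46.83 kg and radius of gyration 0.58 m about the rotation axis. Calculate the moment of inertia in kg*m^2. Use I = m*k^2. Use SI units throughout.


I = m * k^2
I = 46.83 * 0.58^2
I = 46.83 * 0.3364 = 15.7536 kg*m^2

15.7536 kg*m^2


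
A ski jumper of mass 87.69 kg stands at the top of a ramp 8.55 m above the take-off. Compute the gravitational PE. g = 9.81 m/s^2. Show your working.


PE = m * g * h
PE = 87.69 * 9.81 * 8.55
PE = 860.2389 * 8.55 = 7355.0426 J

7355.0426 J


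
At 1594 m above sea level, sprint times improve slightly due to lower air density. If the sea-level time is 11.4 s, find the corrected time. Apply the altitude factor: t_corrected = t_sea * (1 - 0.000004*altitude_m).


Correction factor = 1 - 0.000004 * 1594 = 0.993624
t_corrected = t_sea * factor = 11.4 * 0.993624
t_corrected = 11.3273 s

11.3273 s


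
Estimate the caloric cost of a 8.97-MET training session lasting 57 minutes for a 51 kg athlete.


kcal = MET * mass * time_hr
Convert time: 57 min = 0.95 hr
kcal = 8.97 * 51 * 0.95
kcal = 434.5965 kcal

434.5965 kcal


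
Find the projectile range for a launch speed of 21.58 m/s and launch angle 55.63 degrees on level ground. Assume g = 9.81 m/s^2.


R = v^2 * sin(2*theta) / g
Convert angle to radians: theta = 55.63 deg = 0.9709 rad
sin(2*theta) = sin(1.9419) = 0.9319
R = 21.58^2 * 0.9319 / 9.81
R = 465.6964 * 0.9319 / 9.81 = 44.2409 m

44.2409 m


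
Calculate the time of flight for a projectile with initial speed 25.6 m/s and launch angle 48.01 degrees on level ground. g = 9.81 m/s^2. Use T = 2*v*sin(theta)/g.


T = 2*v*sin(theta)/g
sin(theta) = sin(48.01 deg) = 0.7433
T = 2*25.6*0.7433 / 9.81
T = 38.055 / 9.81 = 3.8792 s

3.8792 s


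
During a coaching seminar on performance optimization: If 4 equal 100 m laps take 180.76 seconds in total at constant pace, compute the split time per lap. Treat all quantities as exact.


Split time = total_time / n_laps = 180.76 / 4
Split time = 45.19 s per lap

45.19 s


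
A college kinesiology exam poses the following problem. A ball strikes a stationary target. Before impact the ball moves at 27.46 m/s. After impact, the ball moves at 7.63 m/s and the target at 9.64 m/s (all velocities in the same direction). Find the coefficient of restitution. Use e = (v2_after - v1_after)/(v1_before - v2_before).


e = (v2_after - v1_after) / (v1_before - v2_before)
Numerator = 9.64 - 7.63 = 2.01
Denominator = 27.46 - 0 = 27.46
e = 2.01 / 27.46 = 0.0732

0.0732


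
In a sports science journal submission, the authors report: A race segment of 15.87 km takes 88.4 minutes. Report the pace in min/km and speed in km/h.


Pace = time / distance = 88.4 min / 15.87 km = 5.5703 min/km
Speed = distance / time_in_hours = 15.87 / 1.4733 hr
Speed = 10.7715 km/h

5.5703 min/km, 10.7715 km/h


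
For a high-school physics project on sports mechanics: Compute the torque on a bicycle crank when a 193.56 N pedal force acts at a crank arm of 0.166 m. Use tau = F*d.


tau = F * d
tau = 193.56 * 0.166
tau = 32.131 N*m

32.131 N*m


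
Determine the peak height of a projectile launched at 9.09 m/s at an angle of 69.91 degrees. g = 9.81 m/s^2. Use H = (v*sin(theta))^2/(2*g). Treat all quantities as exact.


H = (v*sin(theta))^2 / (2*g)
vy = v*sin(theta) = 9.09 * sin(69.91 deg) = 8.5369 m/s
H = vy^2 / (2*g) = 72.8789 / (2*9.81)
H = 72.8789 / 19.62 = 3.7145 m

3.7145 m


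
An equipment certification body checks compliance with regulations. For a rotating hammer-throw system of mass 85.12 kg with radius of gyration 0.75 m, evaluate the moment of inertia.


I = m * k^2
I = 85.12 * 0.75^2
I = 85.12 * 0.5625 = 47.88 kg*m^2

47.88 kg*m^2


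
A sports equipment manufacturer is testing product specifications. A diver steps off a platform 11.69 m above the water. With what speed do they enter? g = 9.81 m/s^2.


v = sqrt(2 * g * h)
v = sqrt(2 * 9.81 * 11.69)
v = sqrt(229.3578) = 15.1446 m/s

15.1446 m/s


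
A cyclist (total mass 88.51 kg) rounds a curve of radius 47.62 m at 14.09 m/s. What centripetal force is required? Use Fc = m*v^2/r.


Fc = m * v^2 / r
v^2 = 14.09^2 = 198.5281
Fc = 88.51 * 198.5281 / 47.62
Fc = 17571.7221 / 47.62 = 368.9988 N

368.9988 N


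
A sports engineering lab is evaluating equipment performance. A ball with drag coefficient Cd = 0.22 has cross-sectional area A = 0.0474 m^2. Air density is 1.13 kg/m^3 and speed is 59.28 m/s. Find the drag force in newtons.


Fd = 0.5 * Cd * rho * A * v^2
Fd = 0.5 * 0.22 * 1.13 * 0.0474 * 59.28^2
v^2 = 3514.1184
Fd = 0.5 * 0.22 * 1.13 * 0.0474 * 3514.1184 = 20.7046 N

20.7046 N


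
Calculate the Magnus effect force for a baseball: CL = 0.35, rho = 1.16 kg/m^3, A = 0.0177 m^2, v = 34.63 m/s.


FM = 0.5 * CL * rho * A * v^2
FM = 0.5 * 0.35 * 1.16 * 0.0177 * 34.63^2
v^2 = 1199.2369
FM = 0.5 * 0.35 * 1.16 * 0.0177 * 1199.2369 = 4.309 N

4.309 N


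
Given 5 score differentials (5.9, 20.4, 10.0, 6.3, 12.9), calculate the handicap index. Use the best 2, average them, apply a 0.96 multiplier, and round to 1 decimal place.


All differentials: 5.9, 20.4, 10.0, 6.3, 12.9
Sorted: 5.9, 6.3, 10.0, 12.9, 20.4
Best 2: 5.9, 6.3
Average of best = 12.2 / 2 = 6.1
Raw index = 6.1 * 0.96 = 5.856
Handicap index = round(5.856, 1) = 5.9

5.9


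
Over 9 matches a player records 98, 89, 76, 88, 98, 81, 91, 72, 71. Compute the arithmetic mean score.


Average = sum / n
Sum = 764
Average = 764 / 9 = 84.8889

84.8889


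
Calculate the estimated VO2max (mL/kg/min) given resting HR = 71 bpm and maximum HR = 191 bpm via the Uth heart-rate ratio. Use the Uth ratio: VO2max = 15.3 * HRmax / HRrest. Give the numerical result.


VO2max = 15.3 * HRmax / HRrest
VO2max = 15.3 * 191 / 71
VO2max = 2922.3 / 71 = 41.1592 mL/kg/min

41.1592 mL/kg/min


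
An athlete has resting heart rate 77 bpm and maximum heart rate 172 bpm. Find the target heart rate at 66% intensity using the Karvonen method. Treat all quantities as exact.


Target = HRrest + pct*(HRmax - HRrest)
Heart rate reserve = HRmax - HRrest = 172 - 77 = 95 bpm
Fraction = 66% = 0.66
Target = 77 + 0.66 * 95
Target = 77 + 62.7 = 139.7 bpm

139.7 bpm


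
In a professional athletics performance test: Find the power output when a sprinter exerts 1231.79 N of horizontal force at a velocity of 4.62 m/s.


P = F * v
P = 1231.79 * 4.62
P = 5690.8698 W

5690.8698 W


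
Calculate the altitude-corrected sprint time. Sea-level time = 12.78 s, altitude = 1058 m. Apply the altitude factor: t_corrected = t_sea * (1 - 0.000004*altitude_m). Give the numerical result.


Correction factor = 1 - 0.000004 * 1058 = 0.995768
t_corrected = t_sea * factor = 12.78 * 0.995768
t_corrected = 12.7259 s

12.7259 s


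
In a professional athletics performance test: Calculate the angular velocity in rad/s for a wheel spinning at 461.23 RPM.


omega = RPM * 2 * pi / 60
omega = 461.23 * 2 * 3.14159 / 60
omega = 2897.9936 / 60 = 48.2999 rad/s

48.2999 rad/s


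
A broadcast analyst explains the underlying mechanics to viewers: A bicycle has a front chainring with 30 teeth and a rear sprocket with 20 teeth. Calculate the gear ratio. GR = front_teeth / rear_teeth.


GR = front_teeth / rear_teeth
GR = 30 / 20
GR = 1.5

1.5


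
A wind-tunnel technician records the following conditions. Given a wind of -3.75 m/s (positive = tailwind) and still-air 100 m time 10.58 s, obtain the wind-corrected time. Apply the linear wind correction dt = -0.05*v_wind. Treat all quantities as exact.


dt = -0.05 * v_wind = -0.05 * -3.75 = 0.1875 s
t_corrected = t_still + dt = 10.58 + (0.1875)
t_corrected = 10.7675 s

10.7675 s


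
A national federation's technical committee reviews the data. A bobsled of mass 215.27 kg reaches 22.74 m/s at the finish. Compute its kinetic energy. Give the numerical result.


KE = 0.5 * m * v^2
KE = 0.5 * 215.27 * 22.74^2
KE = 0.5 * 215.27 * 517.1076 = 55658.8765 J

55658.8765 J


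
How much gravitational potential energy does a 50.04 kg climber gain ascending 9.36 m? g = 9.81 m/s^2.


PE = m * g * h
PE = 50.04 * 9.81 * 9.36
PE = 490.8924 * 9.36 = 4594.7529 J

4594.7529 J


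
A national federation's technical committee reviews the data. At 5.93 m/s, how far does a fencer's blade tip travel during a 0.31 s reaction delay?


d = v * t
d = 5.93 * 0.31
d = 1.8383 m

1.8383 m


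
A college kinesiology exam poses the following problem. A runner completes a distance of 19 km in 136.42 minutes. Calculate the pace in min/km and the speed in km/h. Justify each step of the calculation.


Pace = time / distance = 136.42 min / 19 km = 7.18 min/km
Speed = distance / time_in_hours = 19 / 2.2737 hr
Speed = 8.3565 km/h

7.18 min/km, 8.3565 km/h


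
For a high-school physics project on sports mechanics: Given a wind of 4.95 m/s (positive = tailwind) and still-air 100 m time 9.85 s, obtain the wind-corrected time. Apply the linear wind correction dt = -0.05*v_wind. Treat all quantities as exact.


dt = -0.05 * v_wind = -0.05 * 4.95 = -0.2475 s
t_corrected = t_still + dt = 9.85 + (-0.2475)
t_corrected = 9.6025 s

9.6025 s


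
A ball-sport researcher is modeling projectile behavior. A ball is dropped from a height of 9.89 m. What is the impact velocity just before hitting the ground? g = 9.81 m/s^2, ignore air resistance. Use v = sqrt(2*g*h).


v = sqrt(2 * g * h)
v = sqrt(2 * 9.81 * 9.89)
v = sqrt(194.0418) = 13.9299 m/s

13.9299 m/s


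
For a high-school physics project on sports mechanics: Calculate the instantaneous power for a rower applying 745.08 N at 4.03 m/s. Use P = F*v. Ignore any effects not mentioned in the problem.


P = F * v
P = 745.08 * 4.03
P = 3002.6724 W

3002.6724 W


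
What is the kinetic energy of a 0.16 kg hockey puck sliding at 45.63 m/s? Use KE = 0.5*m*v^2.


KE = 0.5 * m * v^2
KE = 0.5 * 0.16 * 45.63^2
KE = 0.5 * 0.16 * 2082.0969 = 166.5678 J

166.5678 J


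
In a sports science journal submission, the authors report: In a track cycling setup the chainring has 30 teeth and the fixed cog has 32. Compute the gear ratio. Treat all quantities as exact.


GR = front_teeth / rear_teeth
GR = 30 / 32
GR = 0.9375

0.9375


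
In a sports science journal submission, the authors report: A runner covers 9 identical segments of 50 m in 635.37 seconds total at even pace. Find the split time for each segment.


Split time = total_time / n_laps = 635.37 / 9
Split time = 70.5967 s per lap

70.5967 s


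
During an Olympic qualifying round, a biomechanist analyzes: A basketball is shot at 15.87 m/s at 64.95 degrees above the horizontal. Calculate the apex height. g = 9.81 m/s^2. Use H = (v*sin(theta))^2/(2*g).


H = (v*sin(theta))^2 / (2*g)
vy = v*sin(theta) = 15.87 * sin(64.95 deg) = 14.3772 m/s
H = vy^2 / (2*g) = 206.7052 / (2*9.81)
H = 206.7052 / 19.62 = 10.5354 m

10.5354 m


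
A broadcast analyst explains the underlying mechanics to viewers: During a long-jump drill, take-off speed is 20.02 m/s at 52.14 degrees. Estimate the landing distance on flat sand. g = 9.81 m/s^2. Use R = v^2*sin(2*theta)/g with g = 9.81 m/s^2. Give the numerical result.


R = v^2 * sin(2*theta) / g
Convert angle to radians: theta = 52.14 deg = 0.91 rad
sin(2*theta) = sin(1.82) = 0.9691
R = 20.02^2 * 0.9691 / 9.81
R = 400.8004 * 0.9691 / 9.81 = 39.5939 m

39.5939 m


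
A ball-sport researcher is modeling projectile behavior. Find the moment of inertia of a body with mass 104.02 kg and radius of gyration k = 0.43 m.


I = m * k^2
I = 104.02 * 0.43^2
I = 104.02 * 0.1849 = 19.2333 kg*m^2

19.2333 kg*m^2


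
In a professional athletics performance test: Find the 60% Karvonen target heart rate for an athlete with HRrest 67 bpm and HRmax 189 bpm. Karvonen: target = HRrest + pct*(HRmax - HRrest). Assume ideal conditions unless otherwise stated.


Target = HRrest + pct*(HRmax - HRrest)
Heart rate reserve = HRmax - HRrest = 189 - 67 = 122 bpm
Fraction = 60% = 0.6
Target = 67 + 0.6 * 122
Target = 67 + 73.2 = 140.2 bpm

140.2 bpm


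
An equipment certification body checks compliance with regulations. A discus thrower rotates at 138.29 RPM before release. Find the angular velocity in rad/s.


omega = RPM * 2 * pi / 60
omega = 138.29 * 2 * 3.14159 / 60
omega = 868.9017 / 60 = 14.4817 rad/s

14.4817 rad/s


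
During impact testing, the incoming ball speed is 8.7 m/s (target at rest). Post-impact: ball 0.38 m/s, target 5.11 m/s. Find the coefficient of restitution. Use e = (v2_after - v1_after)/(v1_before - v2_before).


e = (v2_after - v1_after) / (v1_before - v2_before)
Numerator = 5.11 - 0.38 = 4.73
Denominator = 8.7 - 0 = 8.7
e = 4.73 / 8.7 = 0.5437

0.5437


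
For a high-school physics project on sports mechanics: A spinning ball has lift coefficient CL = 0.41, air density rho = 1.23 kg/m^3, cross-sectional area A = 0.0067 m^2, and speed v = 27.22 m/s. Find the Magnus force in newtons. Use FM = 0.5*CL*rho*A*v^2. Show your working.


FM = 0.5 * CL * rho * A * v^2
FM = 0.5 * 0.41 * 1.23 * 0.0067 * 27.22^2
v^2 = 740.9284
FM = 0.5 * 0.41 * 1.23 * 0.0067 * 740.9284 = 1.2517 N

1.2517 N


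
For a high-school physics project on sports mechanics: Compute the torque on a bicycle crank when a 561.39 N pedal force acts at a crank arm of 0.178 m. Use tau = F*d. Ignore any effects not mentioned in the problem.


tau = F * d
tau = 561.39 * 0.178
tau = 99.9274 N*m

99.9274 N*m


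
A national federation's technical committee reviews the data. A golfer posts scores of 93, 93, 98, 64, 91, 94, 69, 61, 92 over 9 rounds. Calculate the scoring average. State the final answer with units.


Average = sum / n
Sum = 755
Average = 755 / 9 = 83.8889

83.8889


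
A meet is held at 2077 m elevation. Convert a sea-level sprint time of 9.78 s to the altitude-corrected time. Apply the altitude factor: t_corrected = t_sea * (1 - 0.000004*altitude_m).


Correction factor = 1 - 0.000004 * 2077 = 0.991692
t_corrected = t_sea * factor = 9.78 * 0.991692
t_corrected = 9.6987 s

9.6987 s


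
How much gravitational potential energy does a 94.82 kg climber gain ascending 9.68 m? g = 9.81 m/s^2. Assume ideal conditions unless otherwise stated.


PE = m * g * h
PE = 94.82 * 9.81 * 9.68
PE = 930.1842 * 9.68 = 9004.1831 J

9004.1831 J


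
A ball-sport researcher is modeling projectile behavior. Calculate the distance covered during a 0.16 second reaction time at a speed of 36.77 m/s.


d = v * t
d = 36.77 * 0.16
d = 5.8832 m

5.8832 m


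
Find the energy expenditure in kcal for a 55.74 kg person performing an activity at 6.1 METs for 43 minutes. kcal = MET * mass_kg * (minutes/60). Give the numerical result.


kcal = MET * mass * time_hr
Convert time: 43 min = 0.7167 hr
kcal = 6.1 * 55.74 * 0.7167
kcal = 243.6767 kcal

243.6767 kcal


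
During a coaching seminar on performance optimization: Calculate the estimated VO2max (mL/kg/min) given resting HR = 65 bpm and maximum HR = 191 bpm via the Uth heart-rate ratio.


VO2max = 15.3 * HRmax / HRrest
VO2max = 15.3 * 191 / 65
VO2max = 2922.3 / 65 = 44.9585 mL/kg/min

44.9585 mL/kg/min


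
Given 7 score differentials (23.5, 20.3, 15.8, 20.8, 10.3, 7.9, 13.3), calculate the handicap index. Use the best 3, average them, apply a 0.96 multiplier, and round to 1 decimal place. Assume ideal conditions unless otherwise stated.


All differentials: 23.5, 20.3, 15.8, 20.8, 10.3, 7.9, 13.3
Sorted: 7.9, 10.3, 13.3, 15.8, 20.3, 20.8, 23.5
Best 3: 7.9, 10.3, 13.3
Average of best = 31.5 / 3 = 10.5
Raw index = 10.5 * 0.96 = 10.08
Handicap index = round(10.08, 1) = 10.1

10.1


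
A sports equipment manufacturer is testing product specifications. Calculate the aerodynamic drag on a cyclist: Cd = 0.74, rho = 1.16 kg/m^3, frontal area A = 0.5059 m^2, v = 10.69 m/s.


Fd = 0.5 * Cd * rho * A * v^2
Fd = 0.5 * 0.74 * 1.16 * 0.5059 * 10.69^2
v^2 = 114.2761
Fd = 0.5 * 0.74 * 1.16 * 0.5059 * 114.2761 = 24.813 N

24.813 N


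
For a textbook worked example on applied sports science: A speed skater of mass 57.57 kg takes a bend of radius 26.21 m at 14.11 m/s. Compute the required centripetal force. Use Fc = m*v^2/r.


Fc = m * v^2 / r
v^2 = 14.11^2 = 199.0921
Fc = 57.57 * 199.0921 / 26.21
Fc = 11461.7322 / 26.21 = 437.3038 N

437.3038 N


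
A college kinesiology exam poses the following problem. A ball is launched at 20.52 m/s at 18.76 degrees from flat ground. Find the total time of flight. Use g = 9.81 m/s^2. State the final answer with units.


T = 2*v*sin(theta)/g
sin(theta) = sin(18.76 deg) = 0.3216
T = 2*20.52*0.3216 / 9.81
T = 13.1987 / 9.81 = 1.3454 s

1.3454 s


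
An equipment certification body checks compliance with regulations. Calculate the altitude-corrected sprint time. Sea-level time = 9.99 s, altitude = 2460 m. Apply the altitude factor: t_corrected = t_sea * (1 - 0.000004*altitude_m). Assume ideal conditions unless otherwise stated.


Correction factor = 1 - 0.000004 * 2460 = 0.99016
t_corrected = t_sea * factor = 9.99 * 0.99016
t_corrected = 9.8917 s

9.8917 s


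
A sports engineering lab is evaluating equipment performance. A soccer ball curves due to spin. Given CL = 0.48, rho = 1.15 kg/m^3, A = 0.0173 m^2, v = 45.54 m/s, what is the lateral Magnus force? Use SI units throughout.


FM = 0.5 * CL * rho * A * v^2
FM = 0.5 * 0.48 * 1.15 * 0.0173 * 45.54^2
v^2 = 2073.8916
FM = 0.5 * 0.48 * 1.15 * 0.0173 * 2073.8916 = 9.9024 N

9.9024 N


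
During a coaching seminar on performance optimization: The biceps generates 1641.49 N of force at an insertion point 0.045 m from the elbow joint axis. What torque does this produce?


tau = F * d
tau = 1641.49 * 0.045
tau = 73.867 N*m

73.867 N*m


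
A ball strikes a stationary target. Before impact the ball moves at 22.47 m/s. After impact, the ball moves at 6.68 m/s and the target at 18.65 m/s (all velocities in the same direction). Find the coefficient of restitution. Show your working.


e = (v2_after - v1_after) / (v1_before - v2_before)
Numerator = 18.65 - 6.68 = 11.97
Denominator = 22.47 - 0 = 22.47
e = 11.97 / 22.47 = 0.5327

0.5327


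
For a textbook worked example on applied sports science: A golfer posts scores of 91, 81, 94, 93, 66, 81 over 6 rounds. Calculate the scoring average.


Average = sum / n
Sum = 506
Average = 506 / 6 = 84.3333

84.3333


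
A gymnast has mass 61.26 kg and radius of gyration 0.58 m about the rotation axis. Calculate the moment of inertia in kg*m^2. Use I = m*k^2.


I = m * k^2
I = 61.26 * 0.58^2
I = 61.26 * 0.3364 = 20.6079 kg*m^2

20.6079 kg*m^2


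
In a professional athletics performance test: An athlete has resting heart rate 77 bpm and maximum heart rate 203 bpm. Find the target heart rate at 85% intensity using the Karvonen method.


Target = HRrest + pct*(HRmax - HRrest)
Heart rate reserve = HRmax - HRrest = 203 - 77 = 126 bpm
Fraction = 85% = 0.85
Target = 77 + 0.85 * 126
Target = 77 + 107.1 = 184.1 bpm

184.1 bpm


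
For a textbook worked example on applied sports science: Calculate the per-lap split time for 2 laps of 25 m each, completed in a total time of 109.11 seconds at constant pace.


Split time = total_time / n_laps = 109.11 / 2
Split time = 54.555 s per lap

54.555 s


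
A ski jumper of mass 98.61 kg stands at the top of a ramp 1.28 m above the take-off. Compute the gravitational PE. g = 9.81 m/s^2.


PE = m * g * h
PE = 98.61 * 9.81 * 1.28
PE = 967.3641 * 1.28 = 1238.226 J

1238.226 J


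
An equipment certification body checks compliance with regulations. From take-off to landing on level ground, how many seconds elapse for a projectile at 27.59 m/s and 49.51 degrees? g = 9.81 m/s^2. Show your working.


T = 2*v*sin(theta)/g
sin(theta) = sin(49.51 deg) = 0.7605
T = 2*27.59*0.7605 / 9.81
T = 41.9655 / 9.81 = 4.2778 s

4.2778 s


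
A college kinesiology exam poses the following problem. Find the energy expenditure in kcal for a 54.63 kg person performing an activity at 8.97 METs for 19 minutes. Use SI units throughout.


kcal = MET * mass * time_hr
Convert time: 19 min = 0.3167 hr
kcal = 8.97 * 54.63 * 0.3167
kcal = 155.1765 kcal

155.1765 kcal


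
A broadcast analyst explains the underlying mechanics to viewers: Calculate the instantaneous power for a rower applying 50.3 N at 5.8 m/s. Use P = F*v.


P = F * v
P = 50.3 * 5.8
P = 291.74 W

291.74 W


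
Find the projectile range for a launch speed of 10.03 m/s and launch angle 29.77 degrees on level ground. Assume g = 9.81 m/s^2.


R = v^2 * sin(2*theta) / g
Convert angle to radians: theta = 29.77 deg = 0.5196 rad
sin(2*theta) = sin(1.0392) = 0.862
R = 10.03^2 * 0.862 / 9.81
R = 100.6009 * 0.862 / 9.81 = 8.8396 m

8.8396 m


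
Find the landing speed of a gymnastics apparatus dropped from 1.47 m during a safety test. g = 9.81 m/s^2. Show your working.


v = sqrt(2 * g * h)
v = sqrt(2 * 9.81 * 1.47)
v = sqrt(28.8414) = 5.3704 m/s

5.3704 m/s


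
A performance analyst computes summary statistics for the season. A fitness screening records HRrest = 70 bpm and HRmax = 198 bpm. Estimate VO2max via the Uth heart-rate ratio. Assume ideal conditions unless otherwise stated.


VO2max = 15.3 * HRmax / HRrest
VO2max = 15.3 * 198 / 70
VO2max = 3029.4 / 70 = 43.2771 mL/kg/min

43.2771 mL/kg/min


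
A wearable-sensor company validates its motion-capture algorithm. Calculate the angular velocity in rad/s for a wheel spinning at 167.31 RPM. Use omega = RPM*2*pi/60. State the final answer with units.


omega = RPM * 2 * pi / 60
omega = 167.31 * 2 * 3.14159 / 60
omega = 1051.2397 / 60 = 17.5207 rad/s

17.5207 rad/s


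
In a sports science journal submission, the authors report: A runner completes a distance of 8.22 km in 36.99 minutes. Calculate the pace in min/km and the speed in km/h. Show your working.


Pace = time / distance = 36.99 min / 8.22 km = 4.5 min/km
Speed = distance / time_in_hours = 8.22 / 0.6165 hr
Speed = 13.3333 km/h

4.5 min/km, 13.3333 km/h


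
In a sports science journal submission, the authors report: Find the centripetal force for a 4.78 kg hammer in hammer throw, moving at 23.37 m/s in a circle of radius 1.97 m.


Fc = m * v^2 / r
v^2 = 23.37^2 = 546.1569
Fc = 4.78 * 546.1569 / 1.97
Fc = 2610.63 / 1.97 = 1325.1929 N

1325.1929 N


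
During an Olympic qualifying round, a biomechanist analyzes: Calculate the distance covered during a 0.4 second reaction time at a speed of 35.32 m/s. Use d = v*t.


d = v * t
d = 35.32 * 0.4
d = 14.128 m

14.128 m


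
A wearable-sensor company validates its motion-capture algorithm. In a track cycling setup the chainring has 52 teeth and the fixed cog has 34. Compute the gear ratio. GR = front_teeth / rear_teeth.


GR = front_teeth / rear_teeth
GR = 52 / 34
GR = 1.5294

1.5294


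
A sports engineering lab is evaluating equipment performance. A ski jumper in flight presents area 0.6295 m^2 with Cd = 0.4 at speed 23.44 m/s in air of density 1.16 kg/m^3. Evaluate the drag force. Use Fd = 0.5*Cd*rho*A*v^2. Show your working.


Fd = 0.5 * Cd * rho * A * v^2
Fd = 0.5 * 0.4 * 1.16 * 0.6295 * 23.44^2
v^2 = 549.4336
Fd = 0.5 * 0.4 * 1.16 * 0.6295 * 549.4336 = 80.2415 N

80.2415 N


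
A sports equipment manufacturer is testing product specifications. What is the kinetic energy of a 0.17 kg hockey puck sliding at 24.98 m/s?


KE = 0.5 * m * v^2
KE = 0.5 * 0.17 * 24.98^2
KE = 0.5 * 0.17 * 624.0004 = 53.04 J

53.04 J


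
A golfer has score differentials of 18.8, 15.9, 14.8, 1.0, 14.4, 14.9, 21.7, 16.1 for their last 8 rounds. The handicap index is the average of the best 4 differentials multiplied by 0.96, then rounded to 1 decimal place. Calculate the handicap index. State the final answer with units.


All differentials: 18.8, 15.9, 14.8, 1.0, 14.4, 14.9, 21.7, 16.1
Sorted: 1.0, 14.4, 14.8, 14.9, 15.9, 16.1, 18.8, 21.7
Best 4: 1.0, 14.4, 14.8, 14.9
Average of best = 45.1 / 4 = 11.275
Raw index = 11.275 * 0.96 = 10.824
Handicap index = round(10.824, 1) = 10.8

10.8


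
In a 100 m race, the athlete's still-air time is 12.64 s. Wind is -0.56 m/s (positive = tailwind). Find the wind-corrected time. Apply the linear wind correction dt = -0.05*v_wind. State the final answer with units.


dt = -0.05 * v_wind = -0.05 * -0.56 = 0.028 s
t_corrected = t_still + dt = 12.64 + (0.028)
t_corrected = 12.668 s

12.668 s


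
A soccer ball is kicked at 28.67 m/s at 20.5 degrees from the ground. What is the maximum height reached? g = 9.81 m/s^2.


H = (v*sin(theta))^2 / (2*g)
vy = v*sin(theta) = 28.67 * sin(20.5 deg) = 10.0404 m/s
H = vy^2 / (2*g) = 100.8105 / (2*9.81)
H = 100.8105 / 19.62 = 5.1382 m

5.1382 m


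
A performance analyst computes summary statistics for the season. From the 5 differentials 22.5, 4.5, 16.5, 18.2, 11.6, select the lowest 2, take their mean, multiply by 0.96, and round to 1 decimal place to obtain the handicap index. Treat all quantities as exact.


All differentials: 22.5, 4.5, 16.5, 18.2, 11.6
Sorted: 4.5, 11.6, 16.5, 18.2, 22.5
Best 2: 4.5, 11.6
Average of best = 16.1 / 2 = 8.05
Raw index = 8.05 * 0.96 = 7.728
Handicap index = round(7.728, 1) = 7.7

7.7


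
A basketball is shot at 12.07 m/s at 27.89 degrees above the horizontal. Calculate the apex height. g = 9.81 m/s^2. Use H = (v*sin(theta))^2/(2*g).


H = (v*sin(theta))^2 / (2*g)
vy = v*sin(theta) = 12.07 * sin(27.89 deg) = 5.6461 m/s
H = vy^2 / (2*g) = 31.8779 / (2*9.81)
H = 31.8779 / 19.62 = 1.6248 m

1.6248 m


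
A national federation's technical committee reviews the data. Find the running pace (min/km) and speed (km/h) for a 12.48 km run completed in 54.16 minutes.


Pace = time / distance = 54.16 min / 12.48 km = 4.3397 min/km
Speed = distance / time_in_hours = 12.48 / 0.9027 hr
Speed = 13.8257 km/h

4.3397 min/km, 13.8257 km/h


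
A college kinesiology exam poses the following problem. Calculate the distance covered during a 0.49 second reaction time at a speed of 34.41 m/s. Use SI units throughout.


d = v * t
d = 34.41 * 0.49
d = 16.8609 m

16.8609 m


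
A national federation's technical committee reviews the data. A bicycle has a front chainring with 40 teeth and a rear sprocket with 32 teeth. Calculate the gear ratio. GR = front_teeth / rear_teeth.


GR = front_teeth / rear_teeth
GR = 40 / 32
GR = 1.25

1.25


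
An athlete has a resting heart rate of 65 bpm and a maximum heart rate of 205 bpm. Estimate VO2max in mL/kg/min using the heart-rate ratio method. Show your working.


VO2max = 15.3 * HRmax / HRrest
VO2max = 15.3 * 205 / 65
VO2max = 3136.5 / 65 = 48.2538 mL/kg/min

48.2538 mL/kg/min


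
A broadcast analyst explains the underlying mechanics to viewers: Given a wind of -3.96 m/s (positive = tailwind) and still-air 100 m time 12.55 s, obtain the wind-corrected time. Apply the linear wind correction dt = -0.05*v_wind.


dt = -0.05 * v_wind = -0.05 * -3.96 = 0.198 s
t_corrected = t_still + dt = 12.55 + (0.198)
t_corrected = 12.748 s

12.748 s


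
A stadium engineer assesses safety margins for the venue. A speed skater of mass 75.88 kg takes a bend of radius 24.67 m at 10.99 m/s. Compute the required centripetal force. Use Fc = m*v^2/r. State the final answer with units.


Fc = m * v^2 / r
v^2 = 10.99^2 = 120.7801
Fc = 75.88 * 120.7801 / 24.67
Fc = 9164.794 / 24.67 = 371.4955 N

371.4955 N


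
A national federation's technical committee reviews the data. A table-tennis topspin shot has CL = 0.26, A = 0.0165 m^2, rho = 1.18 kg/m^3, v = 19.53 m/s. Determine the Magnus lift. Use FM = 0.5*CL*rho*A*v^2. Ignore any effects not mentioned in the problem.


FM = 0.5 * CL * rho * A * v^2
FM = 0.5 * 0.26 * 1.18 * 0.0165 * 19.53^2
v^2 = 381.4209
FM = 0.5 * 0.26 * 1.18 * 0.0165 * 381.4209 = 0.9654 N

0.9654 N


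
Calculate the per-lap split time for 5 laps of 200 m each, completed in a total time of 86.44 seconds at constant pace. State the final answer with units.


Split time = total_time / n_laps = 86.44 / 5
Split time = 17.288 s per lap

17.288 s


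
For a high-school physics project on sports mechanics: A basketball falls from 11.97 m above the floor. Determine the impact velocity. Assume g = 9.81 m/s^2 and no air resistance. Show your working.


v = sqrt(2 * g * h)
v = sqrt(2 * 9.81 * 11.97)
v = sqrt(234.8514) = 15.3249 m/s

15.3249 m/s


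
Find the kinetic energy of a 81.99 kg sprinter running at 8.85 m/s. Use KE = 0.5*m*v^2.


KE = 0.5 * m * v^2
KE = 0.5 * 81.99 * 8.85^2
KE = 0.5 * 81.99 * 78.3225 = 3210.8309 J

3210.8309 J


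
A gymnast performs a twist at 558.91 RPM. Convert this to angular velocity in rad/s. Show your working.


omega = RPM * 2 * pi / 60
omega = 558.91 * 2 * 3.14159 / 60
omega = 3511.7351 / 60 = 58.5289 rad/s

58.5289 rad/s


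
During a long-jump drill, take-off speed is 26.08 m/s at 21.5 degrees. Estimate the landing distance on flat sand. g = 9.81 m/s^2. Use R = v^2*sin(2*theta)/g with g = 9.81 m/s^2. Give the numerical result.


R = v^2 * sin(2*theta) / g
Convert angle to radians: theta = 21.5 deg = 0.3752 rad
sin(2*theta) = sin(0.7505) = 0.682
R = 26.08^2 * 0.682 / 9.81
R = 680.1664 * 0.682 / 9.81 = 47.2857 m

47.2857 m


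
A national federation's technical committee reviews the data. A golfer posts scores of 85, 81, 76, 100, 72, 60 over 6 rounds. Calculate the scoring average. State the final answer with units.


Average = sum / n
Sum = 474
Average = 474 / 6 = 79

79


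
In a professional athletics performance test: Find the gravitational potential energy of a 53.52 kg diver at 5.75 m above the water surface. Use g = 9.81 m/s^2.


PE = m * g * h
PE = 53.52 * 9.81 * 5.75
PE = 525.0312 * 5.75 = 3018.9294 J

3018.9294 J


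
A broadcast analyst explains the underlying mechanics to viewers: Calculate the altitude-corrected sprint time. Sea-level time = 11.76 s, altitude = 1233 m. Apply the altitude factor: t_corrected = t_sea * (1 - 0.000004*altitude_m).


Correction factor = 1 - 0.000004 * 1233 = 0.995068
t_corrected = t_sea * factor = 11.76 * 0.995068
t_corrected = 11.702 s

11.702 s


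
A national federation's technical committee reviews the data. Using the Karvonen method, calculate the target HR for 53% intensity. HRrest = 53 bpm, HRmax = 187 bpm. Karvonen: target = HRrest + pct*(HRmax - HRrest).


Target = HRrest + pct*(HRmax - HRrest)
Heart rate reserve = HRmax - HRrest = 187 - 53 = 134 bpm
Fraction = 53% = 0.53
Target = 53 + 0.53 * 134
Target = 53 + 71.02 = 124.02 bpm

124.02 bpm


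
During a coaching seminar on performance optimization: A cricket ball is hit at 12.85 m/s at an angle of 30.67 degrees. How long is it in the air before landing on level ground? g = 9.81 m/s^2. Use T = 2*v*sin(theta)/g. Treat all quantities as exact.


T = 2*v*sin(theta)/g
sin(theta) = sin(30.67 deg) = 0.5101
T = 2*12.85*0.5101 / 9.81
T = 13.1094 / 9.81 = 1.3363 s

1.3363 s


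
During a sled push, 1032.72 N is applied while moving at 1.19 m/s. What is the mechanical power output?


P = F * v
P = 1032.72 * 1.19
P = 1228.9368 W

1228.9368 W


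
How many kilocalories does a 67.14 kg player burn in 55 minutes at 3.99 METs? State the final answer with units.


kcal = MET * mass * time_hr
Convert time: 55 min = 0.9167 hr
kcal = 3.99 * 67.14 * 0.9167
kcal = 245.5645 kcal

245.5645 kcal


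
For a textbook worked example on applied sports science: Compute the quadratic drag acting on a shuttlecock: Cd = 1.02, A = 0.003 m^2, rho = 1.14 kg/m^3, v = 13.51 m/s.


Fd = 0.5 * Cd * rho * A * v^2
Fd = 0.5 * 1.02 * 1.14 * 0.003 * 13.51^2
v^2 = 182.5201
Fd = 0.5 * 1.02 * 1.14 * 0.003 * 182.5201 = 0.3184 N

0.3184 N


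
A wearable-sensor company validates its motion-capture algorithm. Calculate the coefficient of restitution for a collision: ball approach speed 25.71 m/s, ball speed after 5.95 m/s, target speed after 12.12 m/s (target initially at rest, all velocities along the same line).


e = (v2_after - v1_after) / (v1_before - v2_before)
Numerator = 12.12 - 5.95 = 6.17
Denominator = 25.71 - 0 = 25.71
e = 6.17 / 25.71 = 0.24

0.24


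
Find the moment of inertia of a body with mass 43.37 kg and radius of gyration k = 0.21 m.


I = m * k^2
I = 43.37 * 0.21^2
I = 43.37 * 0.0441 = 1.9126 kg*m^2

1.9126 kg*m^2


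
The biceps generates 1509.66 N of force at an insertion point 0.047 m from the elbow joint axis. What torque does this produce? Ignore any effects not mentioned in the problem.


tau = F * d
tau = 1509.66 * 0.047
tau = 70.954 N*m

70.954 N*m


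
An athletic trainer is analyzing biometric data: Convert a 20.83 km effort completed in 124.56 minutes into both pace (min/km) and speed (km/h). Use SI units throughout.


Pace = time / distance = 124.56 min / 20.83 km = 5.9798 min/km
Speed = distance / time_in_hours = 20.83 / 2.076 hr
Speed = 10.0337 km/h

5.9798 min/km, 10.0337 km/h


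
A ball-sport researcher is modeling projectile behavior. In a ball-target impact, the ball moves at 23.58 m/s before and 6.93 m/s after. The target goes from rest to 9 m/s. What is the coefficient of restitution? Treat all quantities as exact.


e = (v2_after - v1_after) / (v1_before - v2_before)
Numerator = 9 - 6.93 = 2.07
Denominator = 23.58 - 0 = 23.58
e = 2.07 / 23.58 = 0.0878

0.0878


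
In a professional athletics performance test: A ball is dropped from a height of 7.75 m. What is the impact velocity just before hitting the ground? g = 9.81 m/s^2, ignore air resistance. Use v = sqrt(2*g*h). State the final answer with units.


v = sqrt(2 * g * h)
v = sqrt(2 * 9.81 * 7.75)
v = sqrt(152.055) = 12.3311 m/s

12.3311 m/s


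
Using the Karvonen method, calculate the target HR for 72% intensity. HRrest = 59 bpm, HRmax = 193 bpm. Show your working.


Target = HRrest + pct*(HRmax - HRrest)
Heart rate reserve = HRmax - HRrest = 193 - 59 = 134 bpm
Fraction = 72% = 0.72
Target = 59 + 0.72 * 134
Target = 59 + 96.48 = 155.48 bpm

155.48 bpm


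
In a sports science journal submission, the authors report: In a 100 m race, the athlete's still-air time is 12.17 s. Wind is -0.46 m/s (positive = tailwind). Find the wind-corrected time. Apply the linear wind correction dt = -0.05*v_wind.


dt = -0.05 * v_wind = -0.05 * -0.46 = 0.023 s
t_corrected = t_still + dt = 12.17 + (0.023)
t_corrected = 12.193 s

12.193 s


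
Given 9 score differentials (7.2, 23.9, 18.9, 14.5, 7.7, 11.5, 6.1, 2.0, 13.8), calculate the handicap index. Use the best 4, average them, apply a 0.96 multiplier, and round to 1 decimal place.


All differentials: 7.2, 23.9, 18.9, 14.5, 7.7, 11.5, 6.1, 2.0, 13.8
Sorted: 2.0, 6.1, 7.2, 7.7, 11.5, 13.8, 14.5, 18.9, 23.9
Best 4: 2.0, 6.1, 7.2, 7.7
Average of best = 23 / 4 = 5.75
Raw index = 5.75 * 0.96 = 5.52
Handicap index = round(5.52, 1) = 5.5

5.5


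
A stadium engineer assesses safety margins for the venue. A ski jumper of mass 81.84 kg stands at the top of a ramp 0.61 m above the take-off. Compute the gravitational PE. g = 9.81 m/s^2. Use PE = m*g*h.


PE = m * g * h
PE = 81.84 * 9.81 * 0.61
PE = 802.8504 * 0.61 = 489.7387 J

489.7387 J


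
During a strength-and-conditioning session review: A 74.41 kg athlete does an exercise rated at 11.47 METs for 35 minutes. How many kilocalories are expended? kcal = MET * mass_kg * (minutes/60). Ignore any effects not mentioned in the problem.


kcal = MET * mass * time_hr
Convert time: 35 min = 0.5833 hr
kcal = 11.47 * 74.41 * 0.5833
kcal = 497.8649 kcal

497.8649 kcal


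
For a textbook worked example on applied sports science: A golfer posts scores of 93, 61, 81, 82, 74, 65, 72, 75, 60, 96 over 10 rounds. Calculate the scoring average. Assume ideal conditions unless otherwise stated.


Average = sum / n
Sum = 759
Average = 759 / 10 = 75.9

75.9


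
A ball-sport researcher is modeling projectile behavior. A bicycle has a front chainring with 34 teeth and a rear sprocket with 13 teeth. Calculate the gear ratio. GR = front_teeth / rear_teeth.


GR = front_teeth / rear_teeth
GR = 34 / 13
GR = 2.6154

2.6154
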